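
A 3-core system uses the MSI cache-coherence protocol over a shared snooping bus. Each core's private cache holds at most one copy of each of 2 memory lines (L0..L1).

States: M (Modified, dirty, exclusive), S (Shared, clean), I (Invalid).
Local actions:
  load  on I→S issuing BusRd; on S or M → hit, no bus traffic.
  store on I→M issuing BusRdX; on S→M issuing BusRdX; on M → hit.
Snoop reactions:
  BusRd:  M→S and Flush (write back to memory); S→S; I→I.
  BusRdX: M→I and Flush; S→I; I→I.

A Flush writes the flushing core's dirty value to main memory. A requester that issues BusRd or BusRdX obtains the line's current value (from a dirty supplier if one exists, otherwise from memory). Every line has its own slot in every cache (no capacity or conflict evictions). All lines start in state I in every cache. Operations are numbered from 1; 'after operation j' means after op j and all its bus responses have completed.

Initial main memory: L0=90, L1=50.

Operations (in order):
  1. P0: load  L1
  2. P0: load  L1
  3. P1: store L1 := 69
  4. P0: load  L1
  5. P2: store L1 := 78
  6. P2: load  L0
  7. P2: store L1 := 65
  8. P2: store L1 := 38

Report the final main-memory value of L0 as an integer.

memory[L0] = 90

step 1: P0: load  L1  ⟶  SII  (L1)  txn=BusRd  M[L1]=50
step 2: P0: load  L1  ⟶  SII  (L1)  txn=∅  M[L1]=50
step 3: P1: store L1 := 69  ⟶  IMI  (L1)  txn=BusRdX  M[L1]=50
step 4: P0: load  L1  ⟶  SSI  (L1)  txn=BusRd+Flush  M[L1]=69
step 5: P2: store L1 := 78  ⟶  IIM  (L1)  txn=BusRdX  M[L1]=69
step 6: P2: load  L0  ⟶  IIS  (L0)  txn=BusRd  M[L0]=90
step 7: P2: store L1 := 65  ⟶  IIM  (L1)  txn=∅  M[L1]=69
step 8: P2: store L1 := 38  ⟶  IIM  (L1)  txn=∅  M[L1]=69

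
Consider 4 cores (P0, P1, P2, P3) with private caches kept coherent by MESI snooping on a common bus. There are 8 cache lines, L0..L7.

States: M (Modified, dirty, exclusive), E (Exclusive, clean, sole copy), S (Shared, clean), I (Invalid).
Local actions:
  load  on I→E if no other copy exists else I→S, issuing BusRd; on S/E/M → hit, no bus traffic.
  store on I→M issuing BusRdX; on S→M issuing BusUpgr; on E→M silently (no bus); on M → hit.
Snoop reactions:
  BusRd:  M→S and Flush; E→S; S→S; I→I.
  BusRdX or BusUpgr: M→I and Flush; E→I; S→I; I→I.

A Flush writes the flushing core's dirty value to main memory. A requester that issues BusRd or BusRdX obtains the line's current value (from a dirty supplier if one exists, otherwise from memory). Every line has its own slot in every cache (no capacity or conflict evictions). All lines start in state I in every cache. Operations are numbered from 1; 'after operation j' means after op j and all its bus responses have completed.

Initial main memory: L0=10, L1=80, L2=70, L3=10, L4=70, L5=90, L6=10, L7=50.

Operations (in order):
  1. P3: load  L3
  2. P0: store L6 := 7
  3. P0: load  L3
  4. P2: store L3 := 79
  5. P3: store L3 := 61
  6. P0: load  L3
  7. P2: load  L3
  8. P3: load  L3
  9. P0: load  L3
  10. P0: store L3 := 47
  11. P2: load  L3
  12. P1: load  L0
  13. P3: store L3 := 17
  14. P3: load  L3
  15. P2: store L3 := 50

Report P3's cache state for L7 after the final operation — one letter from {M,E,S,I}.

1. P3: load  L3  bus=[BusRd]  L3: P0=I P1=I P2=I P3=E  mem[L3]=10
2. P0: store L6 := 7  bus=[BusRdX]  L6: P0=M P1=I P2=I P3=I  mem[L6]=10
3. P0: load  L3  bus=[BusRd]  L3: P0=S P1=I P2=I P3=S  mem[L3]=10
4. P2: store L3 := 79  bus=[BusRdX]  L3: P0=I P1=I P2=M P3=I  mem[L3]=10
5. P3: store L3 := 61  bus=[BusRdX,Flush]  L3: P0=I P1=I P2=I P3=M  mem[L3]=79
6. P0: load  L3  bus=[BusRd,Flush]  L3: P0=S P1=I P2=I P3=S  mem[L3]=61
7. P2: load  L3  bus=[BusRd]  L3: P0=S P1=I P2=S P3=S  mem[L3]=61
8. P3: load  L3  bus=[-]  L3: P0=S P1=I P2=S P3=S  mem[L3]=61
9. P0: load  L3  bus=[-]  L3: P0=S P1=I P2=S P3=S  mem[L3]=61
10. P0: store L3 := 47  bus=[BusUpgr]  L3: P0=M P1=I P2=I P3=I  mem[L3]=61
11. P2: load  L3  bus=[BusRd,Flush]  L3: P0=S P1=I P2=S P3=I  mem[L3]=47
12. P1: load  L0  bus=[BusRd]  L0: P0=I P1=E P2=I P3=I  mem[L0]=10
13. P3: store L3 := 17  bus=[BusRdX]  L3: P0=I P1=I P2=I P3=M  mem[L3]=47
14. P3: load  L3  bus=[-]  L3: P0=I P1=I P2=I P3=M  mem[L3]=47
15. P2: store L3 := 50  bus=[BusRdX,Flush]  L3: P0=I P1=I P2=M P3=I  mem[L3]=17

state = I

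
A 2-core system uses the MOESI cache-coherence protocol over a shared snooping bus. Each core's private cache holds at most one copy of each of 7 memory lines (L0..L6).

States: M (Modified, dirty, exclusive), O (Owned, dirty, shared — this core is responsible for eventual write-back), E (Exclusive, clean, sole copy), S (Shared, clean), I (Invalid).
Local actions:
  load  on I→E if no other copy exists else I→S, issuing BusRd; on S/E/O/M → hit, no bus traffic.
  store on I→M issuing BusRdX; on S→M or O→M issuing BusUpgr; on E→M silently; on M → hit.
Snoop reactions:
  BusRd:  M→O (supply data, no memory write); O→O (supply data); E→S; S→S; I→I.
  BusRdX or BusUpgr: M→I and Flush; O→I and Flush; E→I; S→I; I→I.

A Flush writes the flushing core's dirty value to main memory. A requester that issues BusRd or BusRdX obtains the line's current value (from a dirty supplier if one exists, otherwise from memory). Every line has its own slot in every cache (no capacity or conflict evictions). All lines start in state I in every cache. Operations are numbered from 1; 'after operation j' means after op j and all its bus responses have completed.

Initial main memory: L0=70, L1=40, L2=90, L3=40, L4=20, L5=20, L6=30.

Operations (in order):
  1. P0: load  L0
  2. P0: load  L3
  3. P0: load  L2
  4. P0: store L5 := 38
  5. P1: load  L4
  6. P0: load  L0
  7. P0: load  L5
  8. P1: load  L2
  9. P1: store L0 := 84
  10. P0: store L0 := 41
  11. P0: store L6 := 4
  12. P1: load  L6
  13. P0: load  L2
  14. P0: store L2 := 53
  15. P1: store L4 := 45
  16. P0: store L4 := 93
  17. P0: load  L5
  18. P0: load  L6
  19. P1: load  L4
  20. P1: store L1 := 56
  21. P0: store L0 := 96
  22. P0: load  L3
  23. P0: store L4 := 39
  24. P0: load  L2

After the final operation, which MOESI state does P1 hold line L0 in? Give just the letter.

[1] P0: load  L0 | P0:E(70), P1:I | bus: BusRd
[2] P0: load  L3 | P0:E(40), P1:I | bus: BusRd
[3] P0: load  L2 | P0:E(90), P1:I | bus: BusRd
[4] P0: store L5 := 38 | P0:M(38), P1:I | bus: BusRdX
[5] P1: load  L4 | P0:I, P1:E(20) | bus: BusRd
[6] P0: load  L0 | P0:E(70), P1:I | bus: none
[7] P0: load  L5 | P0:M(38), P1:I | bus: none
[8] P1: load  L2 | P0:S(90), P1:S(90) | bus: BusRd
[9] P1: store L0 := 84 | P0:I, P1:M(84) | bus: BusRdX
[10] P0: store L0 := 41 | P0:M(41), P1:I | bus: BusRdX,Flush
[11] P0: store L6 := 4 | P0:M(4), P1:I | bus: BusRdX
[12] P1: load  L6 | P0:O(4), P1:S(4) | bus: BusRd
[13] P0: load  L2 | P0:S(90), P1:S(90) | bus: none
[14] P0: store L2 := 53 | P0:M(53), P1:I | bus: BusUpgr
[15] P1: store L4 := 45 | P0:I, P1:M(45) | bus: none
[16] P0: store L4 := 93 | P0:M(93), P1:I | bus: BusRdX,Flush
[17] P0: load  L5 | P0:M(38), P1:I | bus: none
[18] P0: load  L6 | P0:O(4), P1:S(4) | bus: none
[19] P1: load  L4 | P0:O(93), P1:S(93) | bus: BusRd
[20] P1: store L1 := 56 | P0:I, P1:M(56) | bus: BusRdX
[21] P0: store L0 := 96 | P0:M(96), P1:I | bus: none
[22] P0: load  L3 | P0:E(40), P1:I | bus: none
[23] P0: store L4 := 39 | P0:M(39), P1:I | bus: BusUpgr
[24] P0: load  L2 | P0:M(53), P1:I | bus: none

state = I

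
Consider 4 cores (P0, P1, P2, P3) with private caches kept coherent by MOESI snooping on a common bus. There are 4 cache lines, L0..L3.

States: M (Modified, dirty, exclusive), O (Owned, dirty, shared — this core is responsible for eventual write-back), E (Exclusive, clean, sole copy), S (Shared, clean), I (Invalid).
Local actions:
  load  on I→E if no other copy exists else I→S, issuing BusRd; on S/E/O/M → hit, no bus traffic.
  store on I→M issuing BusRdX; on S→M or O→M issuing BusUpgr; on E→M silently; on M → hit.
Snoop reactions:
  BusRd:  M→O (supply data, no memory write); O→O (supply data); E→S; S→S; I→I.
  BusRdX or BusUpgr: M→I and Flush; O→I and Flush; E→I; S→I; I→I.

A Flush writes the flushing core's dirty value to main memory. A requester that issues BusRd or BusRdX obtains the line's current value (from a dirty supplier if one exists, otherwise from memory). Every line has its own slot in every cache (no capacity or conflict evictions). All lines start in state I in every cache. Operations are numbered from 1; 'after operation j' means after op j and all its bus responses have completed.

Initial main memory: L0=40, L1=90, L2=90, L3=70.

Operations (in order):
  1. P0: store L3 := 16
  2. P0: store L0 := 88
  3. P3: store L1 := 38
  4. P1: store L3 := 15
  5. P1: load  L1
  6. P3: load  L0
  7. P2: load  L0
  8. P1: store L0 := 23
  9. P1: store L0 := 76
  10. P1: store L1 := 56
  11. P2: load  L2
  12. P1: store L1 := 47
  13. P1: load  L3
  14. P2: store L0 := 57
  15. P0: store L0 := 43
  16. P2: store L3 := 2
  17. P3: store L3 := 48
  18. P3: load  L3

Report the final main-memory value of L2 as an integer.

[1] P0: store L3 := 16 | P0:M(16), P1:I, P2:I, P3:I | bus: BusRdX
[2] P0: store L0 := 88 | P0:M(88), P1:I, P2:I, P3:I | bus: BusRdX
[3] P3: store L1 := 38 | P0:I, P1:I, P2:I, P3:M(38) | bus: BusRdX
[4] P1: store L3 := 15 | P0:I, P1:M(15), P2:I, P3:I | bus: BusRdX,Flush
[5] P1: load  L1 | P0:I, P1:S(38), P2:I, P3:O(38) | bus: BusRd
[6] P3: load  L0 | P0:O(88), P1:I, P2:I, P3:S(88) | bus: BusRd
[7] P2: load  L0 | P0:O(88), P1:I, P2:S(88), P3:S(88) | bus: BusRd
[8] P1: store L0 := 23 | P0:I, P1:M(23), P2:I, P3:I | bus: BusRdX,Flush
[9] P1: store L0 := 76 | P0:I, P1:M(76), P2:I, P3:I | bus: none
[10] P1: store L1 := 56 | P0:I, P1:M(56), P2:I, P3:I | bus: BusUpgr,Flush
[11] P2: load  L2 | P0:I, P1:I, P2:E(90), P3:I | bus: BusRd
[12] P1: store L1 := 47 | P0:I, P1:M(47), P2:I, P3:I | bus: none
[13] P1: load  L3 | P0:I, P1:M(15), P2:I, P3:I | bus: none
[14] P2: store L0 := 57 | P0:I, P1:I, P2:M(57), P3:I | bus: BusRdX,Flush
[15] P0: store L0 := 43 | P0:M(43), P1:I, P2:I, P3:I | bus: BusRdX,Flush
[16] P2: store L3 := 2 | P0:I, P1:I, P2:M(2), P3:I | bus: BusRdX,Flush
[17] P3: store L3 := 48 | P0:I, P1:I, P2:I, P3:M(48) | bus: BusRdX,Flush
[18] P3: load  L3 | P0:I, P1:I, P2:I, P3:M(48) | bus: none

memory[L2] = 90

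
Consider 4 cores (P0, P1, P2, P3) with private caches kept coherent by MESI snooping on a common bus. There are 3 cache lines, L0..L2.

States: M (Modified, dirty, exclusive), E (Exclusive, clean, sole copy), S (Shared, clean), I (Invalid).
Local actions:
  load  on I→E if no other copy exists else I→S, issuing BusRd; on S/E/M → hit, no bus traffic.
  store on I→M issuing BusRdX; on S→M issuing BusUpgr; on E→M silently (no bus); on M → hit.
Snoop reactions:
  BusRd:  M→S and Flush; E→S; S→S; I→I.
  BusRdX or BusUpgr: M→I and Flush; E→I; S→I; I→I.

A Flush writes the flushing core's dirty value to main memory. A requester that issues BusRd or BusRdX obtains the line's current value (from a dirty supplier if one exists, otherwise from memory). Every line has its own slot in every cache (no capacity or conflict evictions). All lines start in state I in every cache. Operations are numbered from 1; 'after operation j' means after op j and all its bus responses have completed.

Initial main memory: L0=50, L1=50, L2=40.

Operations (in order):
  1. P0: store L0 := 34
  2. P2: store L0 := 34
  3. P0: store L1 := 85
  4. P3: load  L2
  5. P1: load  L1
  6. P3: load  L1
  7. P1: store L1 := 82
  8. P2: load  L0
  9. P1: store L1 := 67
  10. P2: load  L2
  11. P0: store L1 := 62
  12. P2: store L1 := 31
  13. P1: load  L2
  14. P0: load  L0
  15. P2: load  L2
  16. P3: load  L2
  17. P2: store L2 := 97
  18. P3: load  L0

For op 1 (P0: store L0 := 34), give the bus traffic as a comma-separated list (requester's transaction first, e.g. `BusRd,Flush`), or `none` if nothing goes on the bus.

bus = BusRdX

1. P0: store L0 := 34  bus=[BusRdX]  L0: P0=M P1=I P2=I P3=I  mem[L0]=50
2. P2: store L0 := 34  bus=[BusRdX,Flush]  L0: P0=I P1=I P2=M P3=I  mem[L0]=34
3. P0: store L1 := 85  bus=[BusRdX]  L1: P0=M P1=I P2=I P3=I  mem[L1]=50
4. P3: load  L2  bus=[BusRd]  L2: P0=I P1=I P2=I P3=E  mem[L2]=40
5. P1: load  L1  bus=[BusRd,Flush]  L1: P0=S P1=S P2=I P3=I  mem[L1]=85
6. P3: load  L1  bus=[BusRd]  L1: P0=S P1=S P2=I P3=S  mem[L1]=85
7. P1: store L1 := 82  bus=[BusUpgr]  L1: P0=I P1=M P2=I P3=I  mem[L1]=85
8. P2: load  L0  bus=[-]  L0: P0=I P1=I P2=M P3=I  mem[L0]=34
9. P1: store L1 := 67  bus=[-]  L1: P0=I P1=M P2=I P3=I  mem[L1]=85
10. P2: load  L2  bus=[BusRd]  L2: P0=I P1=I P2=S P3=S  mem[L2]=40
11. P0: store L1 := 62  bus=[BusRdX,Flush]  L1: P0=M P1=I P2=I P3=I  mem[L1]=67
12. P2: store L1 := 31  bus=[BusRdX,Flush]  L1: P0=I P1=I P2=M P3=I  mem[L1]=62
13. P1: load  L2  bus=[BusRd]  L2: P0=I P1=S P2=S P3=S  mem[L2]=40
14. P0: load  L0  bus=[BusRd,Flush]  L0: P0=S P1=I P2=S P3=I  mem[L0]=34
15. P2: load  L2  bus=[-]  L2: P0=I P1=S P2=S P3=S  mem[L2]=40
16. P3: load  L2  bus=[-]  L2: P0=I P1=S P2=S P3=S  mem[L2]=40
17. P2: store L2 := 97  bus=[BusUpgr]  L2: P0=I P1=I P2=M P3=I  mem[L2]=40
18. P3: load  L0  bus=[BusRd]  L0: P0=S P1=I P2=S P3=S  mem[L0]=34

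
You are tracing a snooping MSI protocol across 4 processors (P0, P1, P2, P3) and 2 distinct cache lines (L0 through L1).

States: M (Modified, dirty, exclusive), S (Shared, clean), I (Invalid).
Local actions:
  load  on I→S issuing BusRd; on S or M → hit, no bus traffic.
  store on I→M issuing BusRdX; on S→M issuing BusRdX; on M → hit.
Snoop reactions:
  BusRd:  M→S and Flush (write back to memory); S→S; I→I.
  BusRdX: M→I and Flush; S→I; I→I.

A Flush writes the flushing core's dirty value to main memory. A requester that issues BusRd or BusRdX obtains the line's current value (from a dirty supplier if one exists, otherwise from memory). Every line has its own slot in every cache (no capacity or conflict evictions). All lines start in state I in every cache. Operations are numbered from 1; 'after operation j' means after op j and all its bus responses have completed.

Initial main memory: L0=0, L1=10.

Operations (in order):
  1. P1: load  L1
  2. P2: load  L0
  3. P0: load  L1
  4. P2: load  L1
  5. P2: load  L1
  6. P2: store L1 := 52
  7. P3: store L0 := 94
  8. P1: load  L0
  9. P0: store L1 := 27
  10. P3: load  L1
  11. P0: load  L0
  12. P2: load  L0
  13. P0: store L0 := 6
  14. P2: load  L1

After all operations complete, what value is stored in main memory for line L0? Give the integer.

1. P1: load  L1  bus=[BusRd]  L1: P0=I P1=S P2=I P3=I  mem[L1]=10
2. P2: load  L0  bus=[BusRd]  L0: P0=I P1=I P2=S P3=I  mem[L0]=0
3. P0: load  L1  bus=[BusRd]  L1: P0=S P1=S P2=I P3=I  mem[L1]=10
4. P2: load  L1  bus=[BusRd]  L1: P0=S P1=S P2=S P3=I  mem[L1]=10
5. P2: load  L1  bus=[-]  L1: P0=S P1=S P2=S P3=I  mem[L1]=10
6. P2: store L1 := 52  bus=[BusRdX]  L1: P0=I P1=I P2=M P3=I  mem[L1]=10
7. P3: store L0 := 94  bus=[BusRdX]  L0: P0=I P1=I P2=I P3=M  mem[L0]=0
8. P1: load  L0  bus=[BusRd,Flush]  L0: P0=I P1=S P2=I P3=S  mem[L0]=94
9. P0: store L1 := 27  bus=[BusRdX,Flush]  L1: P0=M P1=I P2=I P3=I  mem[L1]=52
10. P3: load  L1  bus=[BusRd,Flush]  L1: P0=S P1=I P2=I P3=S  mem[L1]=27
11. P0: load  L0  bus=[BusRd]  L0: P0=S P1=S P2=I P3=S  mem[L0]=94
12. P2: load  L0  bus=[BusRd]  L0: P0=S P1=S P2=S P3=S  mem[L0]=94
13. P0: store L0 := 6  bus=[BusRdX]  L0: P0=M P1=I P2=I P3=I  mem[L0]=94
14. P2: load  L1  bus=[BusRd]  L1: P0=S P1=I P2=S P3=S  mem[L1]=27

memory[L0] = 94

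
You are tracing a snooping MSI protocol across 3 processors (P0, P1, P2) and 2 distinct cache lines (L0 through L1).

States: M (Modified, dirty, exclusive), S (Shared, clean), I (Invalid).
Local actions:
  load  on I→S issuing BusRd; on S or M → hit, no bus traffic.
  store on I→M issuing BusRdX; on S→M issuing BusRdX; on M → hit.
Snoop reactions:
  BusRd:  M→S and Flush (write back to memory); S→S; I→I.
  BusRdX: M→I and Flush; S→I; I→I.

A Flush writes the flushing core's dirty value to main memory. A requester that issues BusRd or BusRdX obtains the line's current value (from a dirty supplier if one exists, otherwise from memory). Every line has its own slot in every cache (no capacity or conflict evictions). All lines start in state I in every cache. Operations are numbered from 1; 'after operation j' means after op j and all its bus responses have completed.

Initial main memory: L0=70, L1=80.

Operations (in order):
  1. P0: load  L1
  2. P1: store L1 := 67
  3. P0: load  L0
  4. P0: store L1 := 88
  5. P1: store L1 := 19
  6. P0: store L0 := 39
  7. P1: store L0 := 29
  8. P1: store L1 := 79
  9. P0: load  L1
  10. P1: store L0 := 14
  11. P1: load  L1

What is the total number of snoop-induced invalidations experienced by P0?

step 1: P0: load  L1  ⟶  SII  (L1)  txn=BusRd  M[L1]=80
step 2: P1: store L1 := 67  ⟶  IMI  (L1)  txn=BusRdX  M[L1]=80
step 3: P0: load  L0  ⟶  SII  (L0)  txn=BusRd  M[L0]=70
step 4: P0: store L1 := 88  ⟶  MII  (L1)  txn=BusRdX+Flush  M[L1]=67
step 5: P1: store L1 := 19  ⟶  IMI  (L1)  txn=BusRdX+Flush  M[L1]=88
step 6: P0: store L0 := 39  ⟶  MII  (L0)  txn=BusRdX  M[L0]=70
step 7: P1: store L0 := 29  ⟶  IMI  (L0)  txn=BusRdX+Flush  M[L0]=39
step 8: P1: store L1 := 79  ⟶  IMI  (L1)  txn=∅  M[L1]=88
step 9: P0: load  L1  ⟶  SSI  (L1)  txn=BusRd+Flush  M[L1]=79
step 10: P1: store L0 := 14  ⟶  IMI  (L0)  txn=∅  M[L0]=39
step 11: P1: load  L1  ⟶  SSI  (L1)  txn=∅  M[L1]=79

invalidations = 3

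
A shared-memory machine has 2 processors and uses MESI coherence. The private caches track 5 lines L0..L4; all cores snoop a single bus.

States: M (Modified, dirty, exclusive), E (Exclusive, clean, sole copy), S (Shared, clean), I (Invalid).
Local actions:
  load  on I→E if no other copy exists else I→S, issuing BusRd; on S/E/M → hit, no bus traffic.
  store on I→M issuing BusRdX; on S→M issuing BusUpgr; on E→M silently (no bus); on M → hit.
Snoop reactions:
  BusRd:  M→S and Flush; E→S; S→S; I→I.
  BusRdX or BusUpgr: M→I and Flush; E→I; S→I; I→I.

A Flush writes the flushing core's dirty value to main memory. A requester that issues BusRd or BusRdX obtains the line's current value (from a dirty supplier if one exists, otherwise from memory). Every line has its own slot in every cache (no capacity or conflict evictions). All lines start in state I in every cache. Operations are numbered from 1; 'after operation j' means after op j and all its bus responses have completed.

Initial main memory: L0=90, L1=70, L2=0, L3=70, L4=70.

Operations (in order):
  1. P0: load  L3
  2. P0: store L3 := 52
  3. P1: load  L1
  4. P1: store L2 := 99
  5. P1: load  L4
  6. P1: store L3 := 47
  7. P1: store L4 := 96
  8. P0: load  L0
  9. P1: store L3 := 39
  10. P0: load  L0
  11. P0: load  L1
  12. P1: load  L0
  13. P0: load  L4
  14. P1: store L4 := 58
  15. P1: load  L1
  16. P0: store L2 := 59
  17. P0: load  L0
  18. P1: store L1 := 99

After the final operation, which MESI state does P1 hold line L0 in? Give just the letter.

1. P0: load  L3  bus=[BusRd]  L3: P0=E P1=I  mem[L3]=70
2. P0: store L3 := 52  bus=[-]  L3: P0=M P1=I  mem[L3]=70
3. P1: load  L1  bus=[BusRd]  L1: P0=I P1=E  mem[L1]=70
4. P1: store L2 := 99  bus=[BusRdX]  L2: P0=I P1=M  mem[L2]=0
5. P1: load  L4  bus=[BusRd]  L4: P0=I P1=E  mem[L4]=70
6. P1: store L3 := 47  bus=[BusRdX,Flush]  L3: P0=I P1=M  mem[L3]=52
7. P1: store L4 := 96  bus=[-]  L4: P0=I P1=M  mem[L4]=70
8. P0: load  L0  bus=[BusRd]  L0: P0=E P1=I  mem[L0]=90
9. P1: store L3 := 39  bus=[-]  L3: P0=I P1=M  mem[L3]=52
10. P0: load  L0  bus=[-]  L0: P0=E P1=I  mem[L0]=90
11. P0: load  L1  bus=[BusRd]  L1: P0=S P1=S  mem[L1]=70
12. P1: load  L0  bus=[BusRd]  L0: P0=S P1=S  mem[L0]=90
13. P0: load  L4  bus=[BusRd,Flush]  L4: P0=S P1=S  mem[L4]=96
14. P1: store L4 := 58  bus=[BusUpgr]  L4: P0=I P1=M  mem[L4]=96
15. P1: load  L1  bus=[-]  L1: P0=S P1=S  mem[L1]=70
16. P0: store L2 := 59  bus=[BusRdX,Flush]  L2: P0=M P1=I  mem[L2]=99
17. P0: load  L0  bus=[-]  L0: P0=S P1=S  mem[L0]=90
18. P1: store L1 := 99  bus=[BusUpgr]  L1: P0=I P1=M  mem[L1]=70

state = S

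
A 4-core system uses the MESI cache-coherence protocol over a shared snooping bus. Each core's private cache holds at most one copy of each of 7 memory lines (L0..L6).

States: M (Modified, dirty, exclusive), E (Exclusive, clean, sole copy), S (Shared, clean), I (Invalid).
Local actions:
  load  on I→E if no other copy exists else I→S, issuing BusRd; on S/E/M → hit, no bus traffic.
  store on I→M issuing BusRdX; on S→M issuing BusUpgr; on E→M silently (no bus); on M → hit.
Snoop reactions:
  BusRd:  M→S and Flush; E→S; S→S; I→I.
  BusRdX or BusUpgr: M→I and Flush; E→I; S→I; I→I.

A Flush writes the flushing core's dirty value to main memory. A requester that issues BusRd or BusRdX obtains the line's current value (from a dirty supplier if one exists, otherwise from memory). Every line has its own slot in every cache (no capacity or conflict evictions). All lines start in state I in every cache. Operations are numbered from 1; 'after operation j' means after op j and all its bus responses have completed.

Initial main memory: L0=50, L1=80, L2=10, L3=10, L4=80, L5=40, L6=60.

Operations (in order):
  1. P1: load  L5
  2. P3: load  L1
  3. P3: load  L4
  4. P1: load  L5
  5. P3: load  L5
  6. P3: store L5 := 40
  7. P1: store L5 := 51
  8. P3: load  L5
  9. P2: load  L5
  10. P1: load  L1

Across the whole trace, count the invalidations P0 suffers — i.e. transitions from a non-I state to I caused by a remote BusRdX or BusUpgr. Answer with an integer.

invalidations = 0

  op1 P1: load  L5 → I/E/I/I on L5; bus BusRd; mem=40
  op2 P3: load  L1 → I/I/I/E on L1; bus BusRd; mem=80
  op3 P3: load  L4 → I/I/I/E on L4; bus BusRd; mem=80
  op4 P1: load  L5 → I/E/I/I on L5; bus (none); mem=40
  op5 P3: load  L5 → I/S/I/S on L5; bus BusRd; mem=40
  op6 P3: store L5 := 40 → I/I/I/M on L5; bus BusUpgr; mem=40
  op7 P1: store L5 := 51 → I/M/I/I on L5; bus BusRdX Flush; mem=40
  op8 P3: load  L5 → I/S/I/S on L5; bus BusRd Flush; mem=51
  op9 P2: load  L5 → I/S/S/S on L5; bus BusRd; mem=51
  op10 P1: load  L1 → I/S/I/S on L1; bus BusRd; mem=80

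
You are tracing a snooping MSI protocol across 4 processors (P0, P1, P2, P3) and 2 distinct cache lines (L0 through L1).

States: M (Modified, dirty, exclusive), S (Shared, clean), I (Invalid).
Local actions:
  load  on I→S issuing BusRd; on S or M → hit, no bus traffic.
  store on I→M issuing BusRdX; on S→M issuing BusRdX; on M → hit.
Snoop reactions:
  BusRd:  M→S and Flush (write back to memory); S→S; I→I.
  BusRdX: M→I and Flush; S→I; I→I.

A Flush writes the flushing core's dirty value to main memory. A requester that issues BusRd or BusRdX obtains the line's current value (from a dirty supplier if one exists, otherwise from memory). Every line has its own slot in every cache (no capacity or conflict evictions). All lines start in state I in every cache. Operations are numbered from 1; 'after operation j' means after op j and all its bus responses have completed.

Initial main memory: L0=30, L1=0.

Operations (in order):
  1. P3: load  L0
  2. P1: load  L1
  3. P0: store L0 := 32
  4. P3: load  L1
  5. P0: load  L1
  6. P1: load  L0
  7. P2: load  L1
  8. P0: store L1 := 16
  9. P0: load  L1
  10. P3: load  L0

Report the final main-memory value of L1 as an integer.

[1] P3: load  L0 | P0:I, P1:I, P2:I, P3:S(30) | bus: BusRd
[2] P1: load  L1 | P0:I, P1:S(0), P2:I, P3:I | bus: BusRd
[3] P0: store L0 := 32 | P0:M(32), P1:I, P2:I, P3:I | bus: BusRdX
[4] P3: load  L1 | P0:I, P1:S(0), P2:I, P3:S(0) | bus: BusRd
[5] P0: load  L1 | P0:S(0), P1:S(0), P2:I, P3:S(0) | bus: BusRd
[6] P1: load  L0 | P0:S(32), P1:S(32), P2:I, P3:I | bus: BusRd,Flush
[7] P2: load  L1 | P0:S(0), P1:S(0), P2:S(0), P3:S(0) | bus: BusRd
[8] P0: store L1 := 16 | P0:M(16), P1:I, P2:I, P3:I | bus: BusRdX
[9] P0: load  L1 | P0:M(16), P1:I, P2:I, P3:I | bus: none
[10] P3: load  L0 | P0:S(32), P1:S(32), P2:I, P3:S(32) | bus: BusRd

memory[L1] = 0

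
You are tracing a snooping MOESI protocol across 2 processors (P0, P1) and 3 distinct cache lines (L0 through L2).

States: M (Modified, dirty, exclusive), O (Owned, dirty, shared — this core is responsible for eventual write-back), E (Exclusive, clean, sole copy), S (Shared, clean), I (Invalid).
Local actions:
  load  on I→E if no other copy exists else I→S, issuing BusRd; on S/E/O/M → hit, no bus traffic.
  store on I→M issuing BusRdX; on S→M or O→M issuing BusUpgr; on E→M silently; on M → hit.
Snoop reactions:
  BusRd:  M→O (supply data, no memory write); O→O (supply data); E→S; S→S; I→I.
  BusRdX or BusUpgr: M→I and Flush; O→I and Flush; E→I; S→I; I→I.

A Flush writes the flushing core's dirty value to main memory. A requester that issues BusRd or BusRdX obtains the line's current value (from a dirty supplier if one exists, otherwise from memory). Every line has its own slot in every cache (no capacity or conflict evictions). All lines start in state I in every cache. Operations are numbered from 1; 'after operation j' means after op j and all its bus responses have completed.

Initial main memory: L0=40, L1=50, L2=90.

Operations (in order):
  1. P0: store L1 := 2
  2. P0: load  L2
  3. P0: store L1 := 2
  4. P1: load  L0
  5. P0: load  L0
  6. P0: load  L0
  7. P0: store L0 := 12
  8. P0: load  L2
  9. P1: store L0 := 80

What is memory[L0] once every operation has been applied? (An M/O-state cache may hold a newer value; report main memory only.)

1. P0: store L1 := 2  bus=[BusRdX]  L1: P0=M P1=I  mem[L1]=50
2. P0: load  L2  bus=[BusRd]  L2: P0=E P1=I  mem[L2]=90
3. P0: store L1 := 2  bus=[-]  L1: P0=M P1=I  mem[L1]=50
4. P1: load  L0  bus=[BusRd]  L0: P0=I P1=E  mem[L0]=40
5. P0: load  L0  bus=[BusRd]  L0: P0=S P1=S  mem[L0]=40
6. P0: load  L0  bus=[-]  L0: P0=S P1=S  mem[L0]=40
7. P0: store L0 := 12  bus=[BusUpgr]  L0: P0=M P1=I  mem[L0]=40
8. P0: load  L2  bus=[-]  L2: P0=E P1=I  mem[L2]=90
9. P1: store L0 := 80  bus=[BusRdX,Flush]  L0: P0=I P1=M  mem[L0]=12

memory[L0] = 12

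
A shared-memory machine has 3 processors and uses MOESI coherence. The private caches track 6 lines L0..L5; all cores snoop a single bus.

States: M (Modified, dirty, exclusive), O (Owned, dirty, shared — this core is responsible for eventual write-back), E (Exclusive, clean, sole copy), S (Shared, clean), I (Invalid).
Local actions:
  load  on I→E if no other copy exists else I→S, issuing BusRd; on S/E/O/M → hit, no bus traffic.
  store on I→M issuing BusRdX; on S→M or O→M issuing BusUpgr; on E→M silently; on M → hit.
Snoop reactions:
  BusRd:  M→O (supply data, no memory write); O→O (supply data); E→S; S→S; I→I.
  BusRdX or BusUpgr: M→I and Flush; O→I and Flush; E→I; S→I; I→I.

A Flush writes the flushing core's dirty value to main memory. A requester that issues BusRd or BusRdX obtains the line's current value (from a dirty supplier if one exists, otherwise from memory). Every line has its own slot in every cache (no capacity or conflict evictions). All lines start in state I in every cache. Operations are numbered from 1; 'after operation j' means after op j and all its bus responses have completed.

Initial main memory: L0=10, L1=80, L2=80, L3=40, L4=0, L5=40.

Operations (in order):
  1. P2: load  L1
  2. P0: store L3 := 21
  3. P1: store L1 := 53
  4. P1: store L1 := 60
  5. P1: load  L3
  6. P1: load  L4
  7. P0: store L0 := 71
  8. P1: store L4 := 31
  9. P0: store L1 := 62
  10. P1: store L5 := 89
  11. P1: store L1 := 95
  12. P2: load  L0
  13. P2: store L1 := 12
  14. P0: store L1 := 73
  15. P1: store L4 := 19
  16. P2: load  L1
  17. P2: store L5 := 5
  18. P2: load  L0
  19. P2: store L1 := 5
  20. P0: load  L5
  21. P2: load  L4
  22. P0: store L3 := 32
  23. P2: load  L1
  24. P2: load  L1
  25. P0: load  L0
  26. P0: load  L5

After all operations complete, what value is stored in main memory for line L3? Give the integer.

memory[L3] = 40

[1] P2: load  L1 | P0:I, P1:I, P2:E(80) | bus: BusRd
[2] P0: store L3 := 21 | P0:M(21), P1:I, P2:I | bus: BusRdX
[3] P1: store L1 := 53 | P0:I, P1:M(53), P2:I | bus: BusRdX
[4] P1: store L1 := 60 | P0:I, P1:M(60), P2:I | bus: none
[5] P1: load  L3 | P0:O(21), P1:S(21), P2:I | bus: BusRd
[6] P1: load  L4 | P0:I, P1:E(0), P2:I | bus: BusRd
[7] P0: store L0 := 71 | P0:M(71), P1:I, P2:I | bus: BusRdX
[8] P1: store L4 := 31 | P0:I, P1:M(31), P2:I | bus: none
[9] P0: store L1 := 62 | P0:M(62), P1:I, P2:I | bus: BusRdX,Flush
[10] P1: store L5 := 89 | P0:I, P1:M(89), P2:I | bus: BusRdX
[11] P1: store L1 := 95 | P0:I, P1:M(95), P2:I | bus: BusRdX,Flush
[12] P2: load  L0 | P0:O(71), P1:I, P2:S(71) | bus: BusRd
[13] P2: store L1 := 12 | P0:I, P1:I, P2:M(12) | bus: BusRdX,Flush
[14] P0: store L1 := 73 | P0:M(73), P1:I, P2:I | bus: BusRdX,Flush
[15] P1: store L4 := 19 | P0:I, P1:M(19), P2:I | bus: none
[16] P2: load  L1 | P0:O(73), P1:I, P2:S(73) | bus: BusRd
[17] P2: store L5 := 5 | P0:I, P1:I, P2:M(5) | bus: BusRdX,Flush
[18] P2: load  L0 | P0:O(71), P1:I, P2:S(71) | bus: none
[19] P2: store L1 := 5 | P0:I, P1:I, P2:M(5) | bus: BusUpgr,Flush
[20] P0: load  L5 | P0:S(5), P1:I, P2:O(5) | bus: BusRd
[21] P2: load  L4 | P0:I, P1:O(19), P2:S(19) | bus: BusRd
[22] P0: store L3 := 32 | P0:M(32), P1:I, P2:I | bus: BusUpgr
[23] P2: load  L1 | P0:I, P1:I, P2:M(5) | bus: none
[24] P2: load  L1 | P0:I, P1:I, P2:M(5) | bus: none
[25] P0: load  L0 | P0:O(71), P1:I, P2:S(71) | bus: none
[26] P0: load  L5 | P0:S(5), P1:I, P2:O(5) | bus: none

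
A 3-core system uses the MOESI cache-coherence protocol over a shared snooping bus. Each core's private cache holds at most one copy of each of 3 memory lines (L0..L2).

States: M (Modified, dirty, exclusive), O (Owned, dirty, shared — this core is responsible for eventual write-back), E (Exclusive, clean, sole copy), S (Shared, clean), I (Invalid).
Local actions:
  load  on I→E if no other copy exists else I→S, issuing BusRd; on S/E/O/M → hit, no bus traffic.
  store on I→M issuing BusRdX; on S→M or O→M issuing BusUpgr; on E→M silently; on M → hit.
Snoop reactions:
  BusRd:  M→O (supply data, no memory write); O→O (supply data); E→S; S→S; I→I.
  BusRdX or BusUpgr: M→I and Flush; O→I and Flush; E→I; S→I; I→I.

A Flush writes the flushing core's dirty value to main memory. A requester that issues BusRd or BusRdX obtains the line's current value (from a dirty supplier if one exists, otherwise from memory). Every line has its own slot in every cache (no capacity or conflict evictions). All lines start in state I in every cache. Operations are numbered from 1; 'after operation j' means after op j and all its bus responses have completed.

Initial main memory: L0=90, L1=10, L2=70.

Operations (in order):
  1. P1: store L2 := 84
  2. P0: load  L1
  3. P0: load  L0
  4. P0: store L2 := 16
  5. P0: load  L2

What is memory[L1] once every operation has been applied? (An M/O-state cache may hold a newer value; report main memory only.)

memory[L1] = 10

1. P1: store L2 := 84  bus=[BusRdX]  L2: P0=I P1=M P2=I  mem[L2]=70
2. P0: load  L1  bus=[BusRd]  L1: P0=E P1=I P2=I  mem[L1]=10
3. P0: load  L0  bus=[BusRd]  L0: P0=E P1=I P2=I  mem[L0]=90
4. P0: store L2 := 16  bus=[BusRdX,Flush]  L2: P0=M P1=I P2=I  mem[L2]=84
5. P0: load  L2  bus=[-]  L2: P0=M P1=I P2=I  mem[L2]=84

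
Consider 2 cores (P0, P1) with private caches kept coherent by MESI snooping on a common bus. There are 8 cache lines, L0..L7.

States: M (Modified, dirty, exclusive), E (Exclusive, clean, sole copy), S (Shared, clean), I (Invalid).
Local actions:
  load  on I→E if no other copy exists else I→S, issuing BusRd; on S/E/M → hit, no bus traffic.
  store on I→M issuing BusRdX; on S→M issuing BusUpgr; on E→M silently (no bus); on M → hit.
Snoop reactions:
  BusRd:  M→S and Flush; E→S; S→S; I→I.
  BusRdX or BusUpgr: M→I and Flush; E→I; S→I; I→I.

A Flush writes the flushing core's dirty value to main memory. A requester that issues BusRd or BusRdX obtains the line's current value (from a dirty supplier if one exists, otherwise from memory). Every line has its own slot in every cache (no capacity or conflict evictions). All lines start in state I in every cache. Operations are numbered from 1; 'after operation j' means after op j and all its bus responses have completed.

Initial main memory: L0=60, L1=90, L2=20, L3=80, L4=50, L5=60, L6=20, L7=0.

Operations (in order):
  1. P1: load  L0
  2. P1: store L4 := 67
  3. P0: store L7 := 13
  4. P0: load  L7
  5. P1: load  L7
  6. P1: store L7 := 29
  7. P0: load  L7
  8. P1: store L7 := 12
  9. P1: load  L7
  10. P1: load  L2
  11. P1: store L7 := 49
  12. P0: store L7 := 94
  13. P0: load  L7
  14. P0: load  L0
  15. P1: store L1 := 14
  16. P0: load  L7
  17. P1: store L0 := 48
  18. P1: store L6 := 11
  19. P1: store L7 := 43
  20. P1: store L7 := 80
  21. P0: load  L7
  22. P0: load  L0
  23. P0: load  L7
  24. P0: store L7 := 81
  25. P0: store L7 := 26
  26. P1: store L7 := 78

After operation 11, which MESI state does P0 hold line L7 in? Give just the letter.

1. P1: load  L0  bus=[BusRd]  L0: P0=I P1=E  mem[L0]=60
2. P1: store L4 := 67  bus=[BusRdX]  L4: P0=I P1=M  mem[L4]=50
3. P0: store L7 := 13  bus=[BusRdX]  L7: P0=M P1=I  mem[L7]=0
4. P0: load  L7  bus=[-]  L7: P0=M P1=I  mem[L7]=0
5. P1: load  L7  bus=[BusRd,Flush]  L7: P0=S P1=S  mem[L7]=13
6. P1: store L7 := 29  bus=[BusUpgr]  L7: P0=I P1=M  mem[L7]=13
7. P0: load  L7  bus=[BusRd,Flush]  L7: P0=S P1=S  mem[L7]=29
8. P1: store L7 := 12  bus=[BusUpgr]  L7: P0=I P1=M  mem[L7]=29
9. P1: load  L7  bus=[-]  L7: P0=I P1=M  mem[L7]=29
10. P1: load  L2  bus=[BusRd]  L2: P0=I P1=E  mem[L2]=20
11. P1: store L7 := 49  bus=[-]  L7: P0=I P1=M  mem[L7]=29
12. P0: store L7 := 94  bus=[BusRdX,Flush]  L7: P0=M P1=I  mem[L7]=49
13. P0: load  L7  bus=[-]  L7: P0=M P1=I  mem[L7]=49
14. P0: load  L0  bus=[BusRd]  L0: P0=S P1=S  mem[L0]=60
15. P1: store L1 := 14  bus=[BusRdX]  L1: P0=I P1=M  mem[L1]=90
16. P0: load  L7  bus=[-]  L7: P0=M P1=I  mem[L7]=49
17. P1: store L0 := 48  bus=[BusUpgr]  L0: P0=I P1=M  mem[L0]=60
18. P1: store L6 := 11  bus=[BusRdX]  L6: P0=I P1=M  mem[L6]=20
19. P1: store L7 := 43  bus=[BusRdX,Flush]  L7: P0=I P1=M  mem[L7]=94
20. P1: store L7 := 80  bus=[-]  L7: P0=I P1=M  mem[L7]=94
21. P0: load  L7  bus=[BusRd,Flush]  L7: P0=S P1=S  mem[L7]=80
22. P0: load  L0  bus=[BusRd,Flush]  L0: P0=S P1=S  mem[L0]=48
23. P0: load  L7  bus=[-]  L7: P0=S P1=S  mem[L7]=80
24. P0: store L7 := 81  bus=[BusUpgr]  L7: P0=M P1=I  mem[L7]=80
25. P0: store L7 := 26  bus=[-]  L7: P0=M P1=I  mem[L7]=80
26. P1: store L7 := 78  bus=[BusRdX,Flush]  L7: P0=I P1=M  mem[L7]=26

state = I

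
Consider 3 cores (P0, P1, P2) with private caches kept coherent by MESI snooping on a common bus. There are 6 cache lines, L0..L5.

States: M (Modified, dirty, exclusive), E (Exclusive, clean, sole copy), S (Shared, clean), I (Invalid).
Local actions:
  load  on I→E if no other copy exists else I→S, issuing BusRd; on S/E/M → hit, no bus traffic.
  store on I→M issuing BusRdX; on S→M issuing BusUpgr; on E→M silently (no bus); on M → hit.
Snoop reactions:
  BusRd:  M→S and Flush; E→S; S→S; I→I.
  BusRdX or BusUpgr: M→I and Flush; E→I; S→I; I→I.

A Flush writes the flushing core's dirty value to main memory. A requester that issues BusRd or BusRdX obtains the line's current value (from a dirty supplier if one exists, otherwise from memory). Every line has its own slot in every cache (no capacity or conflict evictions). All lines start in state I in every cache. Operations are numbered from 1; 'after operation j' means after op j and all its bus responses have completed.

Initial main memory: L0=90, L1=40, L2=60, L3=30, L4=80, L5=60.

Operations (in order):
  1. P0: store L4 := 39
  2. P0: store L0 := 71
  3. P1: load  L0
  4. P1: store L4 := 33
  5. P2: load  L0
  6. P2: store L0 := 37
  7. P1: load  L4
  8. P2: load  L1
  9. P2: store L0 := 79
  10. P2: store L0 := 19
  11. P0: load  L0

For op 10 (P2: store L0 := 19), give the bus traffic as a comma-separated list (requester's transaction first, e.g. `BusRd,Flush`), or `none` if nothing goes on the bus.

bus = none

step 1: P0: store L4 := 39  ⟶  MII  (L4)  txn=BusRdX  M[L4]=80
step 2: P0: store L0 := 71  ⟶  MII  (L0)  txn=BusRdX  M[L0]=90
step 3: P1: load  L0  ⟶  SSI  (L0)  txn=BusRd+Flush  M[L0]=71
step 4: P1: store L4 := 33  ⟶  IMI  (L4)  txn=BusRdX+Flush  M[L4]=39
step 5: P2: load  L0  ⟶  SSS  (L0)  txn=BusRd  M[L0]=71
step 6: P2: store L0 := 37  ⟶  IIM  (L0)  txn=BusUpgr  M[L0]=71
step 7: P1: load  L4  ⟶  IMI  (L4)  txn=∅  M[L4]=39
step 8: P2: load  L1  ⟶  IIE  (L1)  txn=BusRd  M[L1]=40
step 9: P2: store L0 := 79  ⟶  IIM  (L0)  txn=∅  M[L0]=71
step 10: P2: store L0 := 19  ⟶  IIM  (L0)  txn=∅  M[L0]=71
step 11: P0: load  L0  ⟶  SIS  (L0)  txn=BusRd+Flush  M[L0]=19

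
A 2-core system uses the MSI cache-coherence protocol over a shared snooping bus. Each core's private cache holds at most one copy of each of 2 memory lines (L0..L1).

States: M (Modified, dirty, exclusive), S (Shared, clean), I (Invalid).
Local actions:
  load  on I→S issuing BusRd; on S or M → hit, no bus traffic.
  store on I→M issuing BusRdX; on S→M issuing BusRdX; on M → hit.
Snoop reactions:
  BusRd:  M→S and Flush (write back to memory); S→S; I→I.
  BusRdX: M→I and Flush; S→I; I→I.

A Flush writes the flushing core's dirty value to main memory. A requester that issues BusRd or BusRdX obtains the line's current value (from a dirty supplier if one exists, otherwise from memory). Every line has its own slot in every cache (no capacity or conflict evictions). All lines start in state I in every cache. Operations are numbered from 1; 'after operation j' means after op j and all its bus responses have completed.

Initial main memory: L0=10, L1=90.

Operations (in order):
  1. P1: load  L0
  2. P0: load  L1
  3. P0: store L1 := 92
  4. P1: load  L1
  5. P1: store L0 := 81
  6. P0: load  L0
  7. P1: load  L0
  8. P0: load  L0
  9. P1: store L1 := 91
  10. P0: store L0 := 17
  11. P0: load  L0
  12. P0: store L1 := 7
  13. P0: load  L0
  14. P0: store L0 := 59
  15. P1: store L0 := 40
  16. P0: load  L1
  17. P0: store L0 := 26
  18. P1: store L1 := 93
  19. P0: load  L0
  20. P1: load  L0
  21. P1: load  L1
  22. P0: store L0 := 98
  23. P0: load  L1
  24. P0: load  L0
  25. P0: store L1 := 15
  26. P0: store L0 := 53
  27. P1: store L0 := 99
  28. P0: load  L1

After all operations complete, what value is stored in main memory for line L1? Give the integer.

memory[L1] = 93

[1] P1: load  L0 | P0:I, P1:S(10) | bus: BusRd
[2] P0: load  L1 | P0:S(90), P1:I | bus: BusRd
[3] P0: store L1 := 92 | P0:M(92), P1:I | bus: BusRdX
[4] P1: load  L1 | P0:S(92), P1:S(92) | bus: BusRd,Flush
[5] P1: store L0 := 81 | P0:I, P1:M(81) | bus: BusRdX
[6] P0: load  L0 | P0:S(81), P1:S(81) | bus: BusRd,Flush
[7] P1: load  L0 | P0:S(81), P1:S(81) | bus: none
[8] P0: load  L0 | P0:S(81), P1:S(81) | bus: none
[9] P1: store L1 := 91 | P0:I, P1:M(91) | bus: BusRdX
[10] P0: store L0 := 17 | P0:M(17), P1:I | bus: BusRdX
[11] P0: load  L0 | P0:M(17), P1:I | bus: none
[12] P0: store L1 := 7 | P0:M(7), P1:I | bus: BusRdX,Flush
[13] P0: load  L0 | P0:M(17), P1:I | bus: none
[14] P0: store L0 := 59 | P0:M(59), P1:I | bus: none
[15] P1: store L0 := 40 | P0:I, P1:M(40) | bus: BusRdX,Flush
[16] P0: load  L1 | P0:M(7), P1:I | bus: none
[17] P0: store L0 := 26 | P0:M(26), P1:I | bus: BusRdX,Flush
[18] P1: store L1 := 93 | P0:I, P1:M(93) | bus: BusRdX,Flush
[19] P0: load  L0 | P0:M(26), P1:I | bus: none
[20] P1: load  L0 | P0:S(26), P1:S(26) | bus: BusRd,Flush
[21] P1: load  L1 | P0:I, P1:M(93) | bus: none
[22] P0: store L0 := 98 | P0:M(98), P1:I | bus: BusRdX
[23] P0: load  L1 | P0:S(93), P1:S(93) | bus: BusRd,Flush
[24] P0: load  L0 | P0:M(98), P1:I | bus: none
[25] P0: store L1 := 15 | P0:M(15), P1:I | bus: BusRdX
[26] P0: store L0 := 53 | P0:M(53), P1:I | bus: none
[27] P1: store L0 := 99 | P0:I, P1:M(99) | bus: BusRdX,Flush
[28] P0: load  L1 | P0:M(15), P1:I | bus: none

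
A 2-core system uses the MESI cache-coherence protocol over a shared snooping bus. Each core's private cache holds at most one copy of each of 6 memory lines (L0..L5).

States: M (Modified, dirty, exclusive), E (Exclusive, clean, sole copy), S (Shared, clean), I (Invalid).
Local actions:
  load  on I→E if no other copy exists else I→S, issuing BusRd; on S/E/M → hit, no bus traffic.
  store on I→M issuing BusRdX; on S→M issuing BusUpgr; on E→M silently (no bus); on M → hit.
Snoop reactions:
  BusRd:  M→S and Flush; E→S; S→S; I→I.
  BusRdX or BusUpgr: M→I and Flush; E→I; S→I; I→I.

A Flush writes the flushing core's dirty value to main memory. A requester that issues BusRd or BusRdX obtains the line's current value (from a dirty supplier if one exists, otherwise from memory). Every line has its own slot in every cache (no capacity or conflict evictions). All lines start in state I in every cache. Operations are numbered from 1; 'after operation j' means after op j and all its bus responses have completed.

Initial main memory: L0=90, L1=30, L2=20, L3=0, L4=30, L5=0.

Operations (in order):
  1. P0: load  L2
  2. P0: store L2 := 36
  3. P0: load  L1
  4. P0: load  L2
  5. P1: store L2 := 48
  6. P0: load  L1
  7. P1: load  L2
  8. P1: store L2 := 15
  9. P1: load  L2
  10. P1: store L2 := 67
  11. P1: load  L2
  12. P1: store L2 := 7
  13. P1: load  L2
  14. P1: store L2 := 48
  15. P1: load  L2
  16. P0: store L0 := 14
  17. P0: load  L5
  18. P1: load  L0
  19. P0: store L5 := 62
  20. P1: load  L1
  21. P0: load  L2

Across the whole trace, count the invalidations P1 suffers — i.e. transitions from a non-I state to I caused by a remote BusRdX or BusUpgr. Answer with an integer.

invalidations = 0

1. P0: load  L2  bus=[BusRd]  L2: P0=E P1=I  mem[L2]=20
2. P0: store L2 := 36  bus=[-]  L2: P0=M P1=I  mem[L2]=20
3. P0: load  L1  bus=[BusRd]  L1: P0=E P1=I  mem[L1]=30
4. P0: load  L2  bus=[-]  L2: P0=M P1=I  mem[L2]=20
5. P1: store L2 := 48  bus=[BusRdX,Flush]  L2: P0=I P1=M  mem[L2]=36
6. P0: load  L1  bus=[-]  L1: P0=E P1=I  mem[L1]=30
7. P1: load  L2  bus=[-]  L2: P0=I P1=M  mem[L2]=36
8. P1: store L2 := 15  bus=[-]  L2: P0=I P1=M  mem[L2]=36
9. P1: load  L2  bus=[-]  L2: P0=I P1=M  mem[L2]=36
10. P1: store L2 := 67  bus=[-]  L2: P0=I P1=M  mem[L2]=36
11. P1: load  L2  bus=[-]  L2: P0=I P1=M  mem[L2]=36
12. P1: store L2 := 7  bus=[-]  L2: P0=I P1=M  mem[L2]=36
13. P1: load  L2  bus=[-]  L2: P0=I P1=M  mem[L2]=36
14. P1: store L2 := 48  bus=[-]  L2: P0=I P1=M  mem[L2]=36
15. P1: load  L2  bus=[-]  L2: P0=I P1=M  mem[L2]=36
16. P0: store L0 := 14  bus=[BusRdX]  L0: P0=M P1=I  mem[L0]=90
17. P0: load  L5  bus=[BusRd]  L5: P0=E P1=I  mem[L5]=0
18. P1: load  L0  bus=[BusRd,Flush]  L0: P0=S P1=S  mem[L0]=14
19. P0: store L5 := 62  bus=[-]  L5: P0=M P1=I  mem[L5]=0
20. P1: load  L1  bus=[BusRd]  L1: P0=S P1=S  mem[L1]=30
21. P0: load  L2  bus=[BusRd,Flush]  L2: P0=S P1=S  mem[L2]=48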